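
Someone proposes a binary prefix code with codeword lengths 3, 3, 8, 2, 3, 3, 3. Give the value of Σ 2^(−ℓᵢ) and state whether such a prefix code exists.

0.87890625; yes

With common denominator 2^8 = 256: Σ 2^(−ℓᵢ) = 32/256 + 32/256 + 1/256 + 64/256 + 32/256 + 32/256 + 32/256 = 225/256 = 0.87890625.
Kraft's inequality requires Σ ≤ 1; here Σ = 0.87890625 ≤ 1, so such a prefix code exists.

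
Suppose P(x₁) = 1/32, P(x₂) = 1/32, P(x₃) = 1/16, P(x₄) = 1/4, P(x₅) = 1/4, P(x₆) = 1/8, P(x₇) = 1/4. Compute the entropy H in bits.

2.4375 bits

Each probability is a power of 1/2, so log₂(1/p) is an integer.
H = Σ p·log₂(1/p) = 1/32·5 + 1/32·5 + 1/16·4 + 1/4·2 + 1/4·2 + 1/8·3 + 1/4·2 = 2.4375 bits.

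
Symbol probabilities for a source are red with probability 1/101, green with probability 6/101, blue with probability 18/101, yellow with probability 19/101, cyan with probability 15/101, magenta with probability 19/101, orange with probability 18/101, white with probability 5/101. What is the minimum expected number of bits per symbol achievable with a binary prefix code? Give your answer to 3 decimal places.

2.802 bits/symbol

Repeatedly combine the two least-probable nodes; the expected code length is the sum of the merged weights.
merge 1/101 + 5/101 → 6/101
merge 6/101 + 6/101 → 12/101
merge 12/101 + 15/101 → 27/101
merge 18/101 + 18/101 → 36/101
merge 19/101 + 19/101 → 38/101
merge 27/101 + 36/101 → 63/101
merge 38/101 + 63/101 → 1
L = 6/101 + 12/101 + 27/101 + 36/101 + 38/101 + 63/101 + 1 = 283/101 ≈ 2.802 bits/symbol.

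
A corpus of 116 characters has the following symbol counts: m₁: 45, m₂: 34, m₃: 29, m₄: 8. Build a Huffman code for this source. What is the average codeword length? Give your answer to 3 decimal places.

Probabilities are the counts divided by 116.
Repeatedly combine the two least-probable nodes; the expected code length is the sum of the merged weights.
merge 2/29 + 1/4 → 37/116
merge 17/58 + 37/116 → 71/116
merge 45/116 + 71/116 → 1
L = 37/116 + 71/116 + 1 = 56/29 ≈ 1.931 bits/symbol.

1.931 bits/symbol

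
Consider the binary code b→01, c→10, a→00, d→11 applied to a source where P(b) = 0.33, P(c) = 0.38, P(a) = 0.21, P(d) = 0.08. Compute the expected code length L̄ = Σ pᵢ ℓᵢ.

L̄ = Σ pᵢ·ℓᵢ = 0.33·2 + 0.38·2 + 0.21·2 + 0.08·2 = 2 bits/symbol.

2 bits/symbol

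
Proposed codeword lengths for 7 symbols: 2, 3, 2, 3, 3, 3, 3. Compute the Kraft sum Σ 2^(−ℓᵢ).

With common denominator 2^3 = 8: Σ 2^(−ℓᵢ) = 2/8 + 1/8 + 2/8 + 1/8 + 1/8 + 1/8 + 1/8 = 9/8 = 1.125.

1.125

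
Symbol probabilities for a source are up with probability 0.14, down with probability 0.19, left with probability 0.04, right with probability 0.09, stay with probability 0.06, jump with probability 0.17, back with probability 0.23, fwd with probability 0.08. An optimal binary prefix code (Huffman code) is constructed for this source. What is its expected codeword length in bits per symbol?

2.85 bits/symbol

Repeatedly combine the two least-probable nodes; the expected code length is the sum of the merged weights.
merge 1/25 + 3/50 → 1/10
merge 2/25 + 9/100 → 17/100
merge 1/10 + 7/50 → 6/25
merge 17/100 + 17/100 → 17/50
merge 19/100 + 23/100 → 21/50
merge 6/25 + 17/50 → 29/50
merge 21/50 + 29/50 → 1
L = 1/10 + 17/100 + 6/25 + 17/50 + 21/50 + 29/50 + 1 = 57/20 = 2.85 bits/symbol.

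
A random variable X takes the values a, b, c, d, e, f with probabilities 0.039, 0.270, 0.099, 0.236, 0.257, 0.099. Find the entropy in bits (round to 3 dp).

H = −Σ pᵢ log₂ pᵢ.
−0.039·log₂(0.039) = 0.1825
−0.270·log₂(0.270) = 0.5100
−0.099·log₂(0.099) = 0.3303
−0.236·log₂(0.236) = 0.4916
−0.257·log₂(0.257) = 0.5038
−0.099·log₂(0.099) = 0.3303
Sum ≈ 2.3486 → 2.349 bits.

2.349 bits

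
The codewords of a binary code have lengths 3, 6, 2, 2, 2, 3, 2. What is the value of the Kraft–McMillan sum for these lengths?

With common denominator 2^6 = 64: Σ 2^(−ℓᵢ) = 8/64 + 1/64 + 16/64 + 16/64 + 16/64 + 8/64 + 16/64 = 81/64 = 1.265625.

1.265625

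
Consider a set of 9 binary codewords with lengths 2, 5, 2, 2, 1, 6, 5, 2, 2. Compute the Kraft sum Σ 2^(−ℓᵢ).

With common denominator 2^6 = 64: Σ 2^(−ℓᵢ) = 16/64 + 2/64 + 16/64 + 16/64 + 32/64 + 1/64 + 2/64 + 16/64 + 16/64 = 117/64 = 1.828125.

1.828125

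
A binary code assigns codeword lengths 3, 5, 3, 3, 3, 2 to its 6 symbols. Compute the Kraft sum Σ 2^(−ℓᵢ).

With common denominator 2^5 = 32: Σ 2^(−ℓᵢ) = 4/32 + 1/32 + 4/32 + 4/32 + 4/32 + 8/32 = 25/32 = 0.78125.

0.78125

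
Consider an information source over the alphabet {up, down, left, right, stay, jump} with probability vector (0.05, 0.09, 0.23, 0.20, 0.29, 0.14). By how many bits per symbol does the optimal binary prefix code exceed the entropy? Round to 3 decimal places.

Entropy H = −Σ p log₂ p ≈ 2.3958 bits.
Huffman merges: 1/20+9/100→7/50; 7/50+7/50→7/25; 1/5+23/100→43/100; 7/25+29/100→57/100; 43/100+57/100→1. L = 121/50 ≈ 2.4200.
L − H = 2.4200 − 2.3958 = 0.024 bits.

0.024 bits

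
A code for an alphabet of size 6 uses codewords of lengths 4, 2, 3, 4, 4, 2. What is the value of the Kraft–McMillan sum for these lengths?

0.8125

With common denominator 2^4 = 16: Σ 2^(−ℓᵢ) = 1/16 + 4/16 + 2/16 + 1/16 + 1/16 + 4/16 = 13/16 = 0.8125.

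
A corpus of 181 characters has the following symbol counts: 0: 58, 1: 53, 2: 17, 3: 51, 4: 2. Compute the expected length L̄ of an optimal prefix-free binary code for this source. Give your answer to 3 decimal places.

2.105 bits/symbol

Probabilities are the counts divided by 181.
Repeatedly combine the two least-probable nodes; the expected code length is the sum of the merged weights.
merge 2/181 + 17/181 → 19/181
merge 19/181 + 51/181 → 70/181
merge 53/181 + 58/181 → 111/181
merge 70/181 + 111/181 → 1
L = 19/181 + 70/181 + 111/181 + 1 = 381/181 ≈ 2.105 bits/symbol.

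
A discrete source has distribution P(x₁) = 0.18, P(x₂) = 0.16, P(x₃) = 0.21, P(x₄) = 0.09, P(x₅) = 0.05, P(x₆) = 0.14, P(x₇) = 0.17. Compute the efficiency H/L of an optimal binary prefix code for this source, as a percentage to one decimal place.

98.2%

Entropy H = −Σ p log₂ p ≈ 2.7016 bits.
Huffman merges: 1/20+9/100→7/50; 7/50+7/50→7/25; 4/25+17/100→33/100; 9/50+21/100→39/100; 7/25+33/100→61/100; 39/100+61/100→1. L = 11/4 ≈ 2.7500.
Efficiency = H/L = 2.7016/2.7500 = 98.2%.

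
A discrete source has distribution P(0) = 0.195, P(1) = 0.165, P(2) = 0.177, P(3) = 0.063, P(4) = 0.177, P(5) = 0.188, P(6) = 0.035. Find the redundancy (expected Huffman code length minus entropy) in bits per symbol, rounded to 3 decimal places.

0.068 bits

Entropy H = −Σ p log₂ p ≈ 2.6470 bits.
Huffman merges: 7/200+63/1000→49/500; 49/500+33/200→263/1000; 177/1000+177/1000→177/500; 47/250+39/200→383/1000; 263/1000+177/500→617/1000; 383/1000+617/1000→1. L = 543/200 ≈ 2.7150.
L − H = 2.7150 − 2.6470 = 0.068 bits.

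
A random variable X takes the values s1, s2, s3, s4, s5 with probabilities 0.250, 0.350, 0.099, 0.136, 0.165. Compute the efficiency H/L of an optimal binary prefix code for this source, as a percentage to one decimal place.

97.6%

Entropy H = −Σ p log₂ p ≈ 2.1808 bits.
Huffman merges: 99/1000+17/125→47/200; 33/200+47/200→2/5; 1/4+7/20→3/5; 2/5+3/5→1. L = 447/200 ≈ 2.2350.
Efficiency = H/L = 2.1808/2.2350 = 97.6%.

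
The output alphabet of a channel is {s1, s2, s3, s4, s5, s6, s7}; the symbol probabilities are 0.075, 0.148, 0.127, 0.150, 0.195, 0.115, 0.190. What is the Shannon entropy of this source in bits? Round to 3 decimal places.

2.751 bits

H = −Σ pᵢ log₂ pᵢ.
−0.075·log₂(0.075) = 0.2803
−0.148·log₂(0.148) = 0.4079
−0.127·log₂(0.127) = 0.3781
−0.150·log₂(0.150) = 0.4105
−0.195·log₂(0.195) = 0.4599
−0.115·log₂(0.115) = 0.3588
−0.190·log₂(0.190) = 0.4552
Sum ≈ 2.7508 → 2.751 bits.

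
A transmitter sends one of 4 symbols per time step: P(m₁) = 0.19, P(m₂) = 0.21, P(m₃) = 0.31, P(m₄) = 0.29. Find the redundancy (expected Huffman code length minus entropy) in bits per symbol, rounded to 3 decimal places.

Entropy H = −Σ p log₂ p ≈ 1.9697 bits.
Huffman merges: 19/100+21/100→2/5; 29/100+31/100→3/5; 2/5+3/5→1. L = 2 ≈ 2.0000.
L − H = 2.0000 − 1.9697 = 0.030 bits.

0.030 bits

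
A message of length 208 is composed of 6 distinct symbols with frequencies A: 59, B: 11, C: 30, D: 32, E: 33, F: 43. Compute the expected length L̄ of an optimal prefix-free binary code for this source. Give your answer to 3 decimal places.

Probabilities are the counts divided by 208.
Repeatedly combine the two least-probable nodes; the expected code length is the sum of the merged weights.
merge 11/208 + 15/104 → 41/208
merge 2/13 + 33/208 → 5/16
merge 41/208 + 43/208 → 21/52
merge 59/208 + 5/16 → 31/52
merge 21/52 + 31/52 → 1
L = 41/208 + 5/16 + 21/52 + 31/52 + 1 = 261/104 ≈ 2.510 bits/symbol.

2.510 bits/symbol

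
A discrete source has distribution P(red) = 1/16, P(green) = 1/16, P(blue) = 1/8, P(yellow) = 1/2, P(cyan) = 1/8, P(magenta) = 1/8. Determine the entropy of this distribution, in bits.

2.125 bits

Each probability is a power of 1/2, so log₂(1/p) is an integer.
H = Σ p·log₂(1/p) = 1/16·4 + 1/16·4 + 1/8·3 + 1/2·1 + 1/8·3 + 1/8·3 = 2.125 bits.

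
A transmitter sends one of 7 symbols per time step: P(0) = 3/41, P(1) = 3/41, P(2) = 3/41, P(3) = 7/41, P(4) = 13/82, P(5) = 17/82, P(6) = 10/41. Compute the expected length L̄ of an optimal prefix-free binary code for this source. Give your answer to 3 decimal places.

Repeatedly combine the two least-probable nodes; the expected code length is the sum of the merged weights.
merge 3/41 + 3/41 → 6/41
merge 3/41 + 6/41 → 9/41
merge 13/82 + 7/41 → 27/82
merge 17/82 + 9/41 → 35/82
merge 10/41 + 27/82 → 47/82
merge 35/82 + 47/82 → 1
L = 6/41 + 9/41 + 27/82 + 35/82 + 47/82 + 1 = 221/82 ≈ 2.695 bits/symbol.

2.695 bits/symbol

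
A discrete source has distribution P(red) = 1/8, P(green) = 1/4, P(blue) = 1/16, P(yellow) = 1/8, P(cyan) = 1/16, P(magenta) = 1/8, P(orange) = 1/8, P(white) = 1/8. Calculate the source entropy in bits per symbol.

Each probability is a power of 1/2, so log₂(1/p) is an integer.
H = Σ p·log₂(1/p) = 1/8·3 + 1/4·2 + 1/16·4 + 1/8·3 + 1/16·4 + 1/8·3 + 1/8·3 + 1/8·3 = 2.875 bits.

2.875 bits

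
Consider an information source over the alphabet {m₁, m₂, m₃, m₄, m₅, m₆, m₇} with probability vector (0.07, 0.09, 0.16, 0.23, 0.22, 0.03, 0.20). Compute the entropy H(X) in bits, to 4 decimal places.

2.5886 bits

H = −Σ pᵢ log₂ pᵢ.
−0.07·log₂(0.07) = 0.2686
−0.09·log₂(0.09) = 0.3127
−0.16·log₂(0.16) = 0.4230
−0.23·log₂(0.23) = 0.4877
−0.22·log₂(0.22) = 0.4806
−0.03·log₂(0.03) = 0.1518
−0.20·log₂(0.20) = 0.4644
Sum ≈ 2.5886 → 2.5886 bits.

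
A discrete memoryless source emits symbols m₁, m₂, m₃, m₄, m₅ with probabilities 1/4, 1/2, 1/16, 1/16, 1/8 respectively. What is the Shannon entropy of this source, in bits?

Each probability is a power of 1/2, so log₂(1/p) is an integer.
H = Σ p·log₂(1/p) = 1/4·2 + 1/2·1 + 1/16·4 + 1/16·4 + 1/8·3 = 1.875 bits.

1.875 bits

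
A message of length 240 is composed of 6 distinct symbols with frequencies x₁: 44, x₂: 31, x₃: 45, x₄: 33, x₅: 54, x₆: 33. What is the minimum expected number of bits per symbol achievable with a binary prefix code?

Probabilities are the counts divided by 240.
Repeatedly combine the two least-probable nodes; the expected code length is the sum of the merged weights.
merge 31/240 + 11/80 → 4/15
merge 11/80 + 11/60 → 77/240
merge 3/16 + 9/40 → 33/80
merge 4/15 + 77/240 → 47/80
merge 33/80 + 47/80 → 1
L = 4/15 + 77/240 + 33/80 + 47/80 + 1 = 207/80 = 2.5875 bits/symbol.

2.5875 bits/symbol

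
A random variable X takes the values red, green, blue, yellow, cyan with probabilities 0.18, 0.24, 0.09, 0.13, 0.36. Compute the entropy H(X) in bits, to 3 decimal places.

2.165 bits

H = −Σ pᵢ log₂ pᵢ.
−0.18·log₂(0.18) = 0.4453
−0.24·log₂(0.24) = 0.4941
−0.09·log₂(0.09) = 0.3127
−0.13·log₂(0.13) = 0.3826
−0.36·log₂(0.36) = 0.5306
Sum ≈ 2.1654 → 2.165 bits.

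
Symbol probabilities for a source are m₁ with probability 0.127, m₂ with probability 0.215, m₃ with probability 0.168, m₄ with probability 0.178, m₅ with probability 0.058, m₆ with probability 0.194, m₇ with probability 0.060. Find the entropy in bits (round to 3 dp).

H = −Σ pᵢ log₂ pᵢ.
−0.127·log₂(0.127) = 0.3781
−0.215·log₂(0.215) = 0.4768
−0.168·log₂(0.168) = 0.4323
−0.178·log₂(0.178) = 0.4432
−0.058·log₂(0.058) = 0.2383
−0.194·log₂(0.194) = 0.4590
−0.060·log₂(0.060) = 0.2435
Sum ≈ 2.6712 → 2.671 bits.

2.671 bits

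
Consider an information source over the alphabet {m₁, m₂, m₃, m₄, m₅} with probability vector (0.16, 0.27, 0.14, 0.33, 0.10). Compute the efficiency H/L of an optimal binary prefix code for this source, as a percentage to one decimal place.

Entropy H = −Σ p log₂ p ≈ 2.1902 bits.
Huffman merges: 1/10+7/50→6/25; 4/25+6/25→2/5; 27/100+33/100→3/5; 2/5+3/5→1. L = 56/25 ≈ 2.2400.
Efficiency = H/L = 2.1902/2.2400 = 97.8%.

97.8%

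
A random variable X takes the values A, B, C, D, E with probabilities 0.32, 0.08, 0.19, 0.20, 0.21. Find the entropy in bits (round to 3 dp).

H = −Σ pᵢ log₂ pᵢ.
−0.32·log₂(0.32) = 0.5260
−0.08·log₂(0.08) = 0.2915
−0.19·log₂(0.19) = 0.4552
−0.20·log₂(0.20) = 0.4644
−0.21·log₂(0.21) = 0.4728
Sum ≈ 2.2100 → 2.210 bits.

2.210 bits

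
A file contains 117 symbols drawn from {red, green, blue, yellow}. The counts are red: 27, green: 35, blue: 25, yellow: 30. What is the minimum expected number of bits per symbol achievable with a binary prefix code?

2 bits/symbol

Probabilities are the counts divided by 117.
Repeatedly combine the two least-probable nodes; the expected code length is the sum of the merged weights.
merge 25/117 + 3/13 → 4/9
merge 10/39 + 35/117 → 5/9
merge 4/9 + 5/9 → 1
L = 4/9 + 5/9 + 1 = 2 bits/symbol.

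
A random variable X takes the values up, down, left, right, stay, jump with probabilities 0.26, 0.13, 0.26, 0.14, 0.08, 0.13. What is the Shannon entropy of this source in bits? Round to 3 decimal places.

2.464 bits

H = −Σ pᵢ log₂ pᵢ.
−0.26·log₂(0.26) = 0.5053
−0.13·log₂(0.13) = 0.3826
−0.26·log₂(0.26) = 0.5053
−0.14·log₂(0.14) = 0.3971
−0.08·log₂(0.08) = 0.2915
−0.13·log₂(0.13) = 0.3826
Sum ≈ 2.4645 → 2.464 bits.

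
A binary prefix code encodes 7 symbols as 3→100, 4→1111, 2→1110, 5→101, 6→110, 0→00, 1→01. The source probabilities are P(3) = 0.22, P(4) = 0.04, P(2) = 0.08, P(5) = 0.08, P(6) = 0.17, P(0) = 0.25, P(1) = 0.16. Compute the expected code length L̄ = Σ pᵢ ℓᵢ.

2.71 bits/symbol

L̄ = Σ pᵢ·ℓᵢ = 0.22·3 + 0.04·4 + 0.08·4 + 0.08·3 + 0.17·3 + 0.25·2 + 0.16·2 = 2.71 bits/symbol.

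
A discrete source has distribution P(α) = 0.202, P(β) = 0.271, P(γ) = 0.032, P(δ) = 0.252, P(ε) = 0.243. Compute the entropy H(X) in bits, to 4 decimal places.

H = −Σ pᵢ log₂ pᵢ.
−0.202·log₂(0.202) = 0.4661
−0.271·log₂(0.271) = 0.5105
−0.032·log₂(0.032) = 0.1589
−0.252·log₂(0.252) = 0.5011
−0.243·log₂(0.243) = 0.4960
Sum ≈ 2.1326 → 2.1326 bits.

2.1326 bits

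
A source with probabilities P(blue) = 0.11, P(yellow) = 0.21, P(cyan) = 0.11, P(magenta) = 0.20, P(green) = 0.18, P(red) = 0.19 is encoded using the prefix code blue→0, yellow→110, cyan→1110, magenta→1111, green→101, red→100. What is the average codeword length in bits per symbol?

L̄ = Σ pᵢ·ℓᵢ = 0.11·1 + 0.21·3 + 0.11·4 + 0.20·4 + 0.18·3 + 0.19·3 = 3.09 bits/symbol.

3.09 bits/symbol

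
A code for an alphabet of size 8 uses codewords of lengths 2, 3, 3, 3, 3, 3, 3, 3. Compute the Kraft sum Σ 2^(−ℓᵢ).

1.125

With common denominator 2^3 = 8: Σ 2^(−ℓᵢ) = 2/8 + 1/8 + 1/8 + 1/8 + 1/8 + 1/8 + 1/8 + 1/8 = 9/8 = 1.125.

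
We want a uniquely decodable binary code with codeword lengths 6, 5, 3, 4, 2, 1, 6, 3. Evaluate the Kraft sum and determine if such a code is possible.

With common denominator 2^6 = 64: Σ 2^(−ℓᵢ) = 1/64 + 2/64 + 8/64 + 4/64 + 16/64 + 32/64 + 1/64 + 8/64 = 72/64 = 1.125.
Kraft's inequality requires Σ ≤ 1; here Σ = 1.125 > 1, so no such prefix code exists.

1.125; no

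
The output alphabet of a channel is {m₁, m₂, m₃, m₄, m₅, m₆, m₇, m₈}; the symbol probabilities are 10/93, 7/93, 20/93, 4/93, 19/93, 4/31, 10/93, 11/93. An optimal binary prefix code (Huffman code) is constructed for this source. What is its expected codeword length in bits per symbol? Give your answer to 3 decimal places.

Repeatedly combine the two least-probable nodes; the expected code length is the sum of the merged weights.
merge 4/93 + 7/93 → 11/93
merge 10/93 + 10/93 → 20/93
merge 11/93 + 11/93 → 22/93
merge 4/31 + 19/93 → 1/3
merge 20/93 + 20/93 → 40/93
merge 22/93 + 1/3 → 53/93
merge 40/93 + 53/93 → 1
L = 11/93 + 20/93 + 22/93 + 1/3 + 40/93 + 53/93 + 1 = 90/31 ≈ 2.903 bits/symbol.

2.903 bits/symbol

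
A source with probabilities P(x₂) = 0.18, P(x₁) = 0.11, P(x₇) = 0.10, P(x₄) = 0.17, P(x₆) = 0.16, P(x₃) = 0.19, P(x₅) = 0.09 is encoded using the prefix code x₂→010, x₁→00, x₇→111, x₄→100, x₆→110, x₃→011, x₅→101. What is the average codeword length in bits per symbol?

L̄ = Σ pᵢ·ℓᵢ = 0.18·3 + 0.11·2 + 0.10·3 + 0.17·3 + 0.16·3 + 0.19·3 + 0.09·3 = 2.89 bits/symbol.

2.89 bits/symbol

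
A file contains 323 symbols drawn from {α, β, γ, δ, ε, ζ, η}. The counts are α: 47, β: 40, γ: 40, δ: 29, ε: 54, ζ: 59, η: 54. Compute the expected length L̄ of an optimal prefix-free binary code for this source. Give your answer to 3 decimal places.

2.817 bits/symbol

Probabilities are the counts divided by 323.
Repeatedly combine the two least-probable nodes; the expected code length is the sum of the merged weights.
merge 29/323 + 40/323 → 69/323
merge 40/323 + 47/323 → 87/323
merge 54/323 + 54/323 → 108/323
merge 59/323 + 69/323 → 128/323
merge 87/323 + 108/323 → 195/323
merge 128/323 + 195/323 → 1
L = 69/323 + 87/323 + 108/323 + 128/323 + 195/323 + 1 = 910/323 ≈ 2.817 bits/symbol.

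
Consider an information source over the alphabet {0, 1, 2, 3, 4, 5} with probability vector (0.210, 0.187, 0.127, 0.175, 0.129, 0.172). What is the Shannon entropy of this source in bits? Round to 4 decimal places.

2.5612 bits

H = −Σ pᵢ log₂ pᵢ.
−0.210·log₂(0.210) = 0.4728
−0.187·log₂(0.187) = 0.4523
−0.127·log₂(0.127) = 0.3781
−0.175·log₂(0.175) = 0.4401
−0.129·log₂(0.129) = 0.3811
−0.172·log₂(0.172) = 0.4368
Sum ≈ 2.5612 → 2.5612 bits.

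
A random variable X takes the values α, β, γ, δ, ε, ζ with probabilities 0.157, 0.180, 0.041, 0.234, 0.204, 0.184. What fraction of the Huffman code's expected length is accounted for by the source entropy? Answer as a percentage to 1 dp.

96.1%

Entropy H = −Σ p log₂ p ≈ 2.4612 bits.
Huffman merges: 41/1000+157/1000→99/500; 9/50+23/125→91/250; 99/500+51/250→201/500; 117/500+91/250→299/500; 201/500+299/500→1. L = 1281/500 ≈ 2.5620.
Efficiency = H/L = 2.4612/2.5620 = 96.1%.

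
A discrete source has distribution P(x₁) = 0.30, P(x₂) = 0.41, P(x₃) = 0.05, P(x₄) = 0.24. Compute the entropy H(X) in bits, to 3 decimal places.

1.759 bits

H = −Σ pᵢ log₂ pᵢ.
−0.30·log₂(0.30) = 0.5211
−0.41·log₂(0.41) = 0.5274
−0.05·log₂(0.05) = 0.2161
−0.24·log₂(0.24) = 0.4941
Sum ≈ 1.7587 → 1.759 bits.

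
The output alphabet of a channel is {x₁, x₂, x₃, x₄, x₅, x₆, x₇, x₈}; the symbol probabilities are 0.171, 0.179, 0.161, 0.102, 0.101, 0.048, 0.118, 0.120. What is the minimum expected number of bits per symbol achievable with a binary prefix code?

2.97 bits/symbol

Repeatedly combine the two least-probable nodes; the expected code length is the sum of the merged weights.
merge 6/125 + 101/1000 → 149/1000
merge 51/500 + 59/500 → 11/50
merge 3/25 + 149/1000 → 269/1000
merge 161/1000 + 171/1000 → 83/250
merge 179/1000 + 11/50 → 399/1000
merge 269/1000 + 83/250 → 601/1000
merge 399/1000 + 601/1000 → 1
L = 149/1000 + 11/50 + 269/1000 + 83/250 + 399/1000 + 601/1000 + 1 = 297/100 = 2.97 bits/symbol.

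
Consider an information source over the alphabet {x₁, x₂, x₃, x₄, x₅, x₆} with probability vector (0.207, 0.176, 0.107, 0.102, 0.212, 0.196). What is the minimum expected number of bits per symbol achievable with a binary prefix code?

2.581 bits/symbol

Repeatedly combine the two least-probable nodes; the expected code length is the sum of the merged weights.
merge 51/500 + 107/1000 → 209/1000
merge 22/125 + 49/250 → 93/250
merge 207/1000 + 209/1000 → 52/125
merge 53/250 + 93/250 → 73/125
merge 52/125 + 73/125 → 1
L = 209/1000 + 93/250 + 52/125 + 73/125 + 1 = 2581/1000 = 2.581 bits/symbol.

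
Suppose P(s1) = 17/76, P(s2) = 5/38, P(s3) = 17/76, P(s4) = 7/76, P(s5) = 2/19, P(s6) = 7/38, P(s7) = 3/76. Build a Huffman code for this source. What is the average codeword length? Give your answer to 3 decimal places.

2.684 bits/symbol

Repeatedly combine the two least-probable nodes; the expected code length is the sum of the merged weights.
merge 3/76 + 7/76 → 5/38
merge 2/19 + 5/38 → 9/38
merge 5/38 + 7/38 → 6/19
merge 17/76 + 17/76 → 17/38
merge 9/38 + 6/19 → 21/38
merge 17/38 + 21/38 → 1
L = 5/38 + 9/38 + 6/19 + 17/38 + 21/38 + 1 = 51/19 ≈ 2.684 bits/symbol.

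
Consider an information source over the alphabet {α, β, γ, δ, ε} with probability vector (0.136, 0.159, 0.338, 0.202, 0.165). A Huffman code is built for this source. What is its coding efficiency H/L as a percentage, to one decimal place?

97.5%

Entropy H = −Σ p log₂ p ≈ 2.2372 bits.
Huffman merges: 17/125+159/1000→59/200; 33/200+101/500→367/1000; 59/200+169/500→633/1000; 367/1000+633/1000→1. L = 459/200 ≈ 2.2950.
Efficiency = H/L = 2.2372/2.2950 = 97.5%.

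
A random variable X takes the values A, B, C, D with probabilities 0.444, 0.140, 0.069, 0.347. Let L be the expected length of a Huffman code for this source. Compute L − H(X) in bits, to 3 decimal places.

Entropy H = −Σ p log₂ p ≈ 1.7132 bits.
Huffman merges: 69/1000+7/50→209/1000; 209/1000+347/1000→139/250; 111/250+139/250→1. L = 353/200 ≈ 1.7650.
L − H = 1.7650 − 1.7132 = 0.052 bits.

0.052 bits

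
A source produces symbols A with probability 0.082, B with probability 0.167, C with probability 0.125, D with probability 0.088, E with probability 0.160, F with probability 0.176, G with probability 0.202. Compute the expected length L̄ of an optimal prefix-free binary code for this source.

2.792 bits/symbol

Repeatedly combine the two least-probable nodes; the expected code length is the sum of the merged weights.
merge 41/500 + 11/125 → 17/100
merge 1/8 + 4/25 → 57/200
merge 167/1000 + 17/100 → 337/1000
merge 22/125 + 101/500 → 189/500
merge 57/200 + 337/1000 → 311/500
merge 189/500 + 311/500 → 1
L = 17/100 + 57/200 + 337/1000 + 189/500 + 311/500 + 1 = 349/125 = 2.792 bits/symbol.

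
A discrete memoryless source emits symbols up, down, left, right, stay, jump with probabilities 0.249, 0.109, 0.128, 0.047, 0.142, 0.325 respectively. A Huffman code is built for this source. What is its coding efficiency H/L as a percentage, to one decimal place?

97.4%

Entropy H = −Σ p log₂ p ≈ 2.3618 bits.
Huffman merges: 47/1000+109/1000→39/250; 16/125+71/500→27/100; 39/250+249/1000→81/200; 27/100+13/40→119/200; 81/200+119/200→1. L = 1213/500 ≈ 2.4260.
Efficiency = H/L = 2.3618/2.4260 = 97.4%.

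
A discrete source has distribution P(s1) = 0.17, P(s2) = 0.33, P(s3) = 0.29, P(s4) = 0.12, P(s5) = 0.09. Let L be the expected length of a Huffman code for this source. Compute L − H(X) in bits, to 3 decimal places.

Entropy H = −Σ p log₂ p ≈ 2.1600 bits.
Huffman merges: 9/100+3/25→21/100; 17/100+21/100→19/50; 29/100+33/100→31/50; 19/50+31/50→1. L = 221/100 ≈ 2.2100.
L − H = 2.2100 − 2.1600 = 0.050 bits.

0.050 bits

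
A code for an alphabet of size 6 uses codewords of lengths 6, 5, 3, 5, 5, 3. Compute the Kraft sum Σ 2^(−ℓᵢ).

With common denominator 2^6 = 64: Σ 2^(−ℓᵢ) = 1/64 + 2/64 + 8/64 + 2/64 + 2/64 + 8/64 = 23/64 = 0.359375.

0.359375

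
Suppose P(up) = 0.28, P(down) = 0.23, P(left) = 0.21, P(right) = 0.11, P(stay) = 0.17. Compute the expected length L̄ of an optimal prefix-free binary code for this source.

2.28 bits/symbol

Repeatedly combine the two least-probable nodes; the expected code length is the sum of the merged weights.
merge 11/100 + 17/100 → 7/25
merge 21/100 + 23/100 → 11/25
merge 7/25 + 7/25 → 14/25
merge 11/25 + 14/25 → 1
L = 7/25 + 11/25 + 14/25 + 1 = 57/25 = 2.28 bits/symbol.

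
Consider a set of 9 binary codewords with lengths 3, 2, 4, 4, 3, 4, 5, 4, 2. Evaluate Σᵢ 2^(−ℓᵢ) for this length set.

With common denominator 2^5 = 32: Σ 2^(−ℓᵢ) = 4/32 + 8/32 + 2/32 + 2/32 + 4/32 + 2/32 + 1/32 + 2/32 + 8/32 = 33/32 = 1.03125.

1.03125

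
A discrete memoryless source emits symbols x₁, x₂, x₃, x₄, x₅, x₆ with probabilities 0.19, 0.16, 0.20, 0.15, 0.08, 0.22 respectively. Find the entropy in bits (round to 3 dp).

H = −Σ pᵢ log₂ pᵢ.
−0.19·log₂(0.19) = 0.4552
−0.16·log₂(0.16) = 0.4230
−0.20·log₂(0.20) = 0.4644
−0.15·log₂(0.15) = 0.4105
−0.08·log₂(0.08) = 0.2915
−0.22·log₂(0.22) = 0.4806
Sum ≈ 2.5253 → 2.525 bits.

2.525 bits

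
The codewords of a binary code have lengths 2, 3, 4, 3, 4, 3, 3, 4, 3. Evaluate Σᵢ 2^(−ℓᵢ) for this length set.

1.0625

With common denominator 2^4 = 16: Σ 2^(−ℓᵢ) = 4/16 + 2/16 + 1/16 + 2/16 + 1/16 + 2/16 + 2/16 + 1/16 + 2/16 = 17/16 = 1.0625.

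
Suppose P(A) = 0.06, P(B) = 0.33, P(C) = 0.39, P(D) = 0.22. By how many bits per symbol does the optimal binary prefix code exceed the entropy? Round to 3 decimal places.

0.108 bits

Entropy H = −Σ p log₂ p ≈ 1.7817 bits.
Huffman merges: 3/50+11/50→7/25; 7/25+33/100→61/100; 39/100+61/100→1. L = 189/100 ≈ 1.8900.
L − H = 1.8900 − 1.7817 = 0.108 bits.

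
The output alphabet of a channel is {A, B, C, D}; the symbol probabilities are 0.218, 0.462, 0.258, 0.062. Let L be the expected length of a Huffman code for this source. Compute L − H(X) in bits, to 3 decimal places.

0.071 bits

Entropy H = −Σ p log₂ p ≈ 1.7468 bits.
Huffman merges: 31/500+109/500→7/25; 129/500+7/25→269/500; 231/500+269/500→1. L = 909/500 ≈ 1.8180.
L − H = 1.8180 − 1.7468 = 0.071 bits.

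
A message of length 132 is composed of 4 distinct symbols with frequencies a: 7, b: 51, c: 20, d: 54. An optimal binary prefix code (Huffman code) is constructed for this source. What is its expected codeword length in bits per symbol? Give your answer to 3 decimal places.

Probabilities are the counts divided by 132.
Repeatedly combine the two least-probable nodes; the expected code length is the sum of the merged weights.
merge 7/132 + 5/33 → 9/44
merge 9/44 + 17/44 → 13/22
merge 9/22 + 13/22 → 1
L = 9/44 + 13/22 + 1 = 79/44 ≈ 1.795 bits/symbol.

1.795 bits/symbol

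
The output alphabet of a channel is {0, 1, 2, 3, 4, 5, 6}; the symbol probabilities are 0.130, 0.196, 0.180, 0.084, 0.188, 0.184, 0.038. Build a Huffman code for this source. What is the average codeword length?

Repeatedly combine the two least-probable nodes; the expected code length is the sum of the merged weights.
merge 19/500 + 21/250 → 61/500
merge 61/500 + 13/100 → 63/250
merge 9/50 + 23/125 → 91/250
merge 47/250 + 49/250 → 48/125
merge 63/250 + 91/250 → 77/125
merge 48/125 + 77/125 → 1
L = 61/500 + 63/250 + 91/250 + 48/125 + 77/125 + 1 = 1369/500 = 2.738 bits/symbol.

2.738 bits/symbol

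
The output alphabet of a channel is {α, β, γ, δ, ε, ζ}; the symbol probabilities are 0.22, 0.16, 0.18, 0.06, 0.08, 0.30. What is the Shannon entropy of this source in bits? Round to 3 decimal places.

H = −Σ pᵢ log₂ pᵢ.
−0.22·log₂(0.22) = 0.4806
−0.16·log₂(0.16) = 0.4230
−0.18·log₂(0.18) = 0.4453
−0.06·log₂(0.06) = 0.2435
−0.08·log₂(0.08) = 0.2915
−0.30·log₂(0.30) = 0.5211
Sum ≈ 2.4050 → 2.405 bits.

2.405 bits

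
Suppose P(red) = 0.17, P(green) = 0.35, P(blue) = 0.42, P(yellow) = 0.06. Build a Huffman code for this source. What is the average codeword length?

Repeatedly combine the two least-probable nodes; the expected code length is the sum of the merged weights.
merge 3/50 + 17/100 → 23/100
merge 23/100 + 7/20 → 29/50
merge 21/50 + 29/50 → 1
L = 23/100 + 29/50 + 1 = 181/100 = 1.81 bits/symbol.

1.81 bits/symbol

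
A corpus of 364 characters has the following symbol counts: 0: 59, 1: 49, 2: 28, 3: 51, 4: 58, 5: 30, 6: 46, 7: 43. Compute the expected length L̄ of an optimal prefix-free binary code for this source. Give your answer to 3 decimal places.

2.997 bits/symbol

Probabilities are the counts divided by 364.
Repeatedly combine the two least-probable nodes; the expected code length is the sum of the merged weights.
merge 1/13 + 15/182 → 29/182
merge 43/364 + 23/182 → 89/364
merge 7/52 + 51/364 → 25/91
merge 29/182 + 29/182 → 29/91
merge 59/364 + 89/364 → 37/91
merge 25/91 + 29/91 → 54/91
merge 37/91 + 54/91 → 1
L = 29/182 + 89/364 + 25/91 + 29/91 + 37/91 + 54/91 + 1 = 1091/364 ≈ 2.997 bits/symbol.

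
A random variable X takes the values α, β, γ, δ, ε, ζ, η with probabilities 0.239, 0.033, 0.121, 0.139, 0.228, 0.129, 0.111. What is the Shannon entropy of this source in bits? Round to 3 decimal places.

2.640 bits

H = −Σ pᵢ log₂ pᵢ.
−0.239·log₂(0.239) = 0.4935
−0.033·log₂(0.033) = 0.1624
−0.121·log₂(0.121) = 0.3687
−0.139·log₂(0.139) = 0.3957
−0.228·log₂(0.228) = 0.4863
−0.129·log₂(0.129) = 0.3811
−0.111·log₂(0.111) = 0.3520
Sum ≈ 2.6398 → 2.640 bits.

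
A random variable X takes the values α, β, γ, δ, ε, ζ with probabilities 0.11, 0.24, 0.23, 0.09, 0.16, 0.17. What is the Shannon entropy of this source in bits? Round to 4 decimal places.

H = −Σ pᵢ log₂ pᵢ.
−0.11·log₂(0.11) = 0.3503
−0.24·log₂(0.24) = 0.4941
−0.23·log₂(0.23) = 0.4877
−0.09·log₂(0.09) = 0.3127
−0.16·log₂(0.16) = 0.4230
−0.17·log₂(0.17) = 0.4346
Sum ≈ 2.5023 → 2.5023 bits.

2.5023 bits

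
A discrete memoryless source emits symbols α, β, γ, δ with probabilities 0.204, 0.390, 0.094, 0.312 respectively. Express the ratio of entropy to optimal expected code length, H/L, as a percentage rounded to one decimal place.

Entropy H = −Σ p log₂ p ≈ 1.8426 bits.
Huffman merges: 47/500+51/250→149/500; 149/500+39/125→61/100; 39/100+61/100→1. L = 477/250 ≈ 1.9080.
Efficiency = H/L = 1.8426/1.9080 = 96.6%.

96.6%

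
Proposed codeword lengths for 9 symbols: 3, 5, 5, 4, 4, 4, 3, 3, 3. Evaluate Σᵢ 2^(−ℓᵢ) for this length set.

0.75

With common denominator 2^5 = 32: Σ 2^(−ℓᵢ) = 4/32 + 1/32 + 1/32 + 2/32 + 2/32 + 2/32 + 4/32 + 4/32 + 4/32 = 24/32 = 0.75.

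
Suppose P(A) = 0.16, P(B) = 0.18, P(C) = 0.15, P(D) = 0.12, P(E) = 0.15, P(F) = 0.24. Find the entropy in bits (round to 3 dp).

2.551 bits

H = −Σ pᵢ log₂ pᵢ.
−0.16·log₂(0.16) = 0.4230
−0.18·log₂(0.18) = 0.4453
−0.15·log₂(0.15) = 0.4105
−0.12·log₂(0.12) = 0.3671
−0.15·log₂(0.15) = 0.4105
−0.24·log₂(0.24) = 0.4941
Sum ≈ 2.5506 → 2.551 bits.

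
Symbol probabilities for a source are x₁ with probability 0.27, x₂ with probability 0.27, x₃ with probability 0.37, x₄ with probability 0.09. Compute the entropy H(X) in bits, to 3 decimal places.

H = −Σ pᵢ log₂ pᵢ.
−0.27·log₂(0.27) = 0.5100
−0.27·log₂(0.27) = 0.5100
−0.37·log₂(0.37) = 0.5307
−0.09·log₂(0.09) = 0.3127
Sum ≈ 1.8634 → 1.863 bits.

1.863 bits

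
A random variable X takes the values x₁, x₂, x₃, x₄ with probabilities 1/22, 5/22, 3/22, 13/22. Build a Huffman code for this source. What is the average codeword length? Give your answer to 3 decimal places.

Repeatedly combine the two least-probable nodes; the expected code length is the sum of the merged weights.
merge 1/22 + 3/22 → 2/11
merge 2/11 + 5/22 → 9/22
merge 9/22 + 13/22 → 1
L = 2/11 + 9/22 + 1 = 35/22 ≈ 1.591 bits/symbol.

1.591 bits/symbol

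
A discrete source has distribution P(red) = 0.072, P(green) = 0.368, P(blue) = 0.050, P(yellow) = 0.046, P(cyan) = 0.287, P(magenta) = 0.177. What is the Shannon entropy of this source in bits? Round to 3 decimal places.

H = −Σ pᵢ log₂ pᵢ.
−0.072·log₂(0.072) = 0.2733
−0.368·log₂(0.368) = 0.5307
−0.050·log₂(0.050) = 0.2161
−0.046·log₂(0.046) = 0.2043
−0.287·log₂(0.287) = 0.5169
−0.177·log₂(0.177) = 0.4422
Sum ≈ 2.1835 → 2.184 bits.

2.184 bits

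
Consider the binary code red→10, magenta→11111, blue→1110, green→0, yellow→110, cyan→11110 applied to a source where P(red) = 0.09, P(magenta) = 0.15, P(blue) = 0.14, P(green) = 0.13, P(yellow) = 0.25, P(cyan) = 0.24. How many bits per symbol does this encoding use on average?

L̄ = Σ pᵢ·ℓᵢ = 0.09·2 + 0.15·5 + 0.14·4 + 0.13·1 + 0.25·3 + 0.24·5 = 3.57 bits/symbol.

3.57 bits/symbol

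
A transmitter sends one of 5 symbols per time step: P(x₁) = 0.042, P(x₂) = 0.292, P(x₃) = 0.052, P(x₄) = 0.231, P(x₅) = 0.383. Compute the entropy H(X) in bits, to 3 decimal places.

H = −Σ pᵢ log₂ pᵢ.
−0.042·log₂(0.042) = 0.1921
−0.292·log₂(0.292) = 0.5186
−0.052·log₂(0.052) = 0.2218
−0.231·log₂(0.231) = 0.4883
−0.383·log₂(0.383) = 0.5303
Sum ≈ 1.9511 → 1.951 bits.

1.951 bits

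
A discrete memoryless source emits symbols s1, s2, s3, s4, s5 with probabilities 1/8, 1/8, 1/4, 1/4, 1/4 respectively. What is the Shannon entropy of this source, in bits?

2.25 bits

Each probability is a power of 1/2, so log₂(1/p) is an integer.
H = Σ p·log₂(1/p) = 1/8·3 + 1/8·3 + 1/4·2 + 1/4·2 + 1/4·2 = 2.25 bits.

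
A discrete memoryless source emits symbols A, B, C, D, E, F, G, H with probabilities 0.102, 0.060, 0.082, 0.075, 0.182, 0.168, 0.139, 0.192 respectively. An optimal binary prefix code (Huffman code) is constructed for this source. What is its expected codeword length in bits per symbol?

2.943 bits/symbol

Repeatedly combine the two least-probable nodes; the expected code length is the sum of the merged weights.
merge 3/50 + 3/40 → 27/200
merge 41/500 + 51/500 → 23/125
merge 27/200 + 139/1000 → 137/500
merge 21/125 + 91/500 → 7/20
merge 23/125 + 24/125 → 47/125
merge 137/500 + 7/20 → 78/125
merge 47/125 + 78/125 → 1
L = 27/200 + 23/125 + 137/500 + 7/20 + 47/125 + 78/125 + 1 = 2943/1000 = 2.943 bits/symbol.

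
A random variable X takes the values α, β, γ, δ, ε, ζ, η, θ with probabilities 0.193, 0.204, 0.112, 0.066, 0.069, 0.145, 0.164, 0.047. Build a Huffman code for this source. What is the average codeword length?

Repeatedly combine the two least-probable nodes; the expected code length is the sum of the merged weights.
merge 47/1000 + 33/500 → 113/1000
merge 69/1000 + 14/125 → 181/1000
merge 113/1000 + 29/200 → 129/500
merge 41/250 + 181/1000 → 69/200
merge 193/1000 + 51/250 → 397/1000
merge 129/500 + 69/200 → 603/1000
merge 397/1000 + 603/1000 → 1
L = 113/1000 + 181/1000 + 129/500 + 69/200 + 397/1000 + 603/1000 + 1 = 2897/1000 = 2.897 bits/symbol.

2.897 bits/symbol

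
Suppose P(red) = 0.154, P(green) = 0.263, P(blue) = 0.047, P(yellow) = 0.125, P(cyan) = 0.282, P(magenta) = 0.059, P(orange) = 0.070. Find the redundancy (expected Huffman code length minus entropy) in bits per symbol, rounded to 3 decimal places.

Entropy H = −Σ p log₂ p ≈ 2.5292 bits.
Huffman merges: 47/1000+59/1000→53/500; 7/100+53/500→22/125; 1/8+77/500→279/1000; 22/125+263/1000→439/1000; 279/1000+141/500→561/1000; 439/1000+561/1000→1. L = 2561/1000 ≈ 2.5610.
L − H = 2.5610 − 2.5292 = 0.032 bits.

0.032 bits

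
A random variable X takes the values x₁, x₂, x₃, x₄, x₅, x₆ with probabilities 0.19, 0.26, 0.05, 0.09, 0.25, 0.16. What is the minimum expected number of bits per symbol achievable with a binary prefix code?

Repeatedly combine the two least-probable nodes; the expected code length is the sum of the merged weights.
merge 1/20 + 9/100 → 7/50
merge 7/50 + 4/25 → 3/10
merge 19/100 + 1/4 → 11/25
merge 13/50 + 3/10 → 14/25
merge 11/25 + 14/25 → 1
L = 7/50 + 3/10 + 11/25 + 14/25 + 1 = 61/25 = 2.44 bits/symbol.

2.44 bits/symbol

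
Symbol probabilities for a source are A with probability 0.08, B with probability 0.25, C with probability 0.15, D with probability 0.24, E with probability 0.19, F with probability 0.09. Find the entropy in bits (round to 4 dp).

H = −Σ pᵢ log₂ pᵢ.
−0.08·log₂(0.08) = 0.2915
−0.25·log₂(0.25) = 0.5000
−0.15·log₂(0.15) = 0.4105
−0.24·log₂(0.24) = 0.4941
−0.19·log₂(0.19) = 0.4552
−0.09·log₂(0.09) = 0.3127
Sum ≈ 2.4641 → 2.4641 bits.

2.4641 bits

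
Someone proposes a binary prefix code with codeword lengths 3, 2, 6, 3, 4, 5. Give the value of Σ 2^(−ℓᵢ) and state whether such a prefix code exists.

0.609375; yes

With common denominator 2^6 = 64: Σ 2^(−ℓᵢ) = 8/64 + 16/64 + 1/64 + 8/64 + 4/64 + 2/64 = 39/64 = 0.609375.
Kraft's inequality requires Σ ≤ 1; here Σ = 0.609375 ≤ 1, so such a prefix code exists.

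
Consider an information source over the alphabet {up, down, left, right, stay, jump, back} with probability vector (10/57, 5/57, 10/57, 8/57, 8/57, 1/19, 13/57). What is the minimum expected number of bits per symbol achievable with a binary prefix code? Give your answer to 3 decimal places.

Repeatedly combine the two least-probable nodes; the expected code length is the sum of the merged weights.
merge 1/19 + 5/57 → 8/57
merge 8/57 + 8/57 → 16/57
merge 8/57 + 10/57 → 6/19
merge 10/57 + 13/57 → 23/57
merge 16/57 + 6/19 → 34/57
merge 23/57 + 34/57 → 1
L = 8/57 + 16/57 + 6/19 + 23/57 + 34/57 + 1 = 52/19 ≈ 2.737 bits/symbol.

2.737 bits/symbol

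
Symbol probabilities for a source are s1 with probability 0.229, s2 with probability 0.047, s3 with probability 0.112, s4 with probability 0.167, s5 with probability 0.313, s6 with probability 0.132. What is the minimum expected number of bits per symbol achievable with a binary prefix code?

2.45 bits/symbol

Repeatedly combine the two least-probable nodes; the expected code length is the sum of the merged weights.
merge 47/1000 + 14/125 → 159/1000
merge 33/250 + 159/1000 → 291/1000
merge 167/1000 + 229/1000 → 99/250
merge 291/1000 + 313/1000 → 151/250
merge 99/250 + 151/250 → 1
L = 159/1000 + 291/1000 + 99/250 + 151/250 + 1 = 49/20 = 2.45 bits/symbol.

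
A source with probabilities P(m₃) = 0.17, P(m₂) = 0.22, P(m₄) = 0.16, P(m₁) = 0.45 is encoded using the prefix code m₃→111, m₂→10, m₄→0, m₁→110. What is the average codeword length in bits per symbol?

2.46 bits/symbol

L̄ = Σ pᵢ·ℓᵢ = 0.17·3 + 0.22·2 + 0.16·1 + 0.45·3 = 2.46 bits/symbol.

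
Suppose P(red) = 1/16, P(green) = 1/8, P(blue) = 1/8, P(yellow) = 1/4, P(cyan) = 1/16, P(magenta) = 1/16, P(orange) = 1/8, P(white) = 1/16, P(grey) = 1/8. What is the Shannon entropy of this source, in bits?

3 bits

Each probability is a power of 1/2, so log₂(1/p) is an integer.
H = Σ p·log₂(1/p) = 1/16·4 + 1/8·3 + 1/8·3 + 1/4·2 + 1/16·4 + 1/16·4 + 1/8·3 + 1/16·4 + 1/8·3 = 3 bits.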